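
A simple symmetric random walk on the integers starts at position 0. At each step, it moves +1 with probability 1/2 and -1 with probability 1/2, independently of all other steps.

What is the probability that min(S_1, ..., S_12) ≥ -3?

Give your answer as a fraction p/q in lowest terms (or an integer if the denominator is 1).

Answer: 3003/4096

Derivation:
Let f(t,s) = #length-t paths at position s with S_1..S_t all ≥ -3.
f(t,s) = f(t-1,s-1) + f(t-1,s+1) for s ≥ -3; f(t,s) = 0 for s < -3.
t=0: f(0,0)=1
t=1: f(1,-1)=1 f(1,1)=1
t=2: f(2,-2)=1 f(2,0)=2 f(2,2)=1
t=3: f(3,-3)=1 f(3,-1)=3 f(3,1)=3 f(3,3)=1
t=4: f(4,-2)=4 f(4,0)=6 f(4,2)=4 f(4,4)=1
t=5: f(5,-3)=4 f(5,-1)=10 f(5,1)=10 f(5,3)=5 f(5,5)=1
t=6: f(6,-2)=14 f(6,0)=20 f(6,2)=15 f(6,4)=6 f(6,6)=1
t=7: f(7,-3)=14 f(7,-1)=34 f(7,1)=35 f(7,3)=21 f(7,5)=7 f(7,7)=1
t=8: f(8,-2)=48 f(8,0)=69 f(8,2)=56 f(8,4)=28 f(8,6)=8 f(8,8)=1
t=9: f(9,-3)=48 f(9,-1)=117 f(9,1)=125 f(9,3)=84 f(9,5)=36 f(9,7)=9 f(9,9)=1
t=10: f(10,-2)=165 f(10,0)=242 f(10,2)=209 f(10,4)=120 f(10,6)=45 f(10,8)=10 f(10,10)=1
t=11: f(11,-3)=165 f(11,-1)=407 f(11,1)=451 f(11,3)=329 f(11,5)=165 f(11,7)=55 f(11,9)=11 f(11,11)=1
t=12: f(12,-2)=572 f(12,0)=858 f(12,2)=780 f(12,4)=494 f(12,6)=220 f(12,8)=66 f(12,10)=12 f(12,12)=1
Σ_s f(12,s) = 3003
P = 3003/4096 = 3003/4096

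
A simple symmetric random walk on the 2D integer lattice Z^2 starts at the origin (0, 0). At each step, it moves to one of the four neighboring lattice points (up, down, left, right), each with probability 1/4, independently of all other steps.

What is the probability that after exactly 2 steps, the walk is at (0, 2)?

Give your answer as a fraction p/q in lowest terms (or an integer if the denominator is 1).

Answer: 1/16

Derivation:
Let h be the number of horizontal steps (so 2-h are vertical). To end at (0,2) need (h+0)/2 right-steps and ((2-h)+2)/2 up-steps.
Sum over h with 0 ≤ h ≤ 0, h ≡ 0 (mod 2), 2-h ≡ 0 (mod 2):
h=0: C(2,0)·C(0,0)·C(2,2) = 1·1·1 = 1
Total favorable: 1
Total paths: 4^2 = 16
P = 1/16 = 1/16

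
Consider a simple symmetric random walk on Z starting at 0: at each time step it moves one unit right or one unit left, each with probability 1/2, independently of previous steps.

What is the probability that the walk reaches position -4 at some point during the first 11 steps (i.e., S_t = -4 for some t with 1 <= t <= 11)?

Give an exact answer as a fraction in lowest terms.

Answer: 29/128

Derivation:
Count via complement. Let g(t,s) = #length-t paths at position s with S_1..S_t all ≠ -4.
g(t,s) = g(t-1,s-1) + g(t-1,s+1) for s ≠ -4; g(t,-4) = 0.
t=0: g(0,0)=1
t=1: g(1,-1)=1 g(1,1)=1
t=2: g(2,-2)=1 g(2,0)=2 g(2,2)=1
t=3: g(3,-3)=1 g(3,-1)=3 g(3,1)=3 g(3,3)=1
t=4: g(4,-2)=4 g(4,0)=6 g(4,2)=4 g(4,4)=1
t=5: g(5,-3)=4 g(5,-1)=10 g(5,1)=10 g(5,3)=5 g(5,5)=1
t=6: g(6,-2)=14 g(6,0)=20 g(6,2)=15 g(6,4)=6 g(6,6)=1
t=7: g(7,-3)=14 g(7,-1)=34 g(7,1)=35 g(7,3)=21 g(7,5)=7 g(7,7)=1
t=8: g(8,-2)=48 g(8,0)=69 g(8,2)=56 g(8,4)=28 g(8,6)=8 g(8,8)=1
t=9: g(9,-3)=48 g(9,-1)=117 g(9,1)=125 g(9,3)=84 g(9,5)=36 g(9,7)=9 g(9,9)=1
t=10: g(10,-2)=165 g(10,0)=242 g(10,2)=209 g(10,4)=120 g(10,6)=45 g(10,8)=10 g(10,10)=1
t=11: g(11,-3)=165 g(11,-1)=407 g(11,1)=451 g(11,3)=329 g(11,5)=165 g(11,7)=55 g(11,9)=11 g(11,11)=1
Paths never hitting -4: Σ_s g(11,s) = 1584
Paths hitting -4: 2^11 - 1584 = 464
P = 464/2048 = 29/128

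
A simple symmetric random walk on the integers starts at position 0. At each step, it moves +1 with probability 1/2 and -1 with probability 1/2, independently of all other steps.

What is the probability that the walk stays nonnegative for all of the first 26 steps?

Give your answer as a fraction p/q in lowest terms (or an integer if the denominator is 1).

Answer: 1300075/8388608

Derivation:
Let f(t,s) = #length-t paths at position s with S_1..S_t all ≥ 0.
f(t,s) = f(t-1,s-1) + f(t-1,s+1) for s ≥ 0; f(t,s) = 0 for s < 0.
t=0: f(0,0)=1
t=1: f(1,1)=1
t=2: f(2,0)=1 f(2,2)=1
t=3: f(3,1)=2 f(3,3)=1
t=4: f(4,0)=2 f(4,2)=3 f(4,4)=1
t=5: f(5,1)=5 f(5,3)=4 f(5,5)=1
t=6: f(6,0)=5 f(6,2)=9 f(6,4)=5 f(6,6)=1
t=7: f(7,1)=14 f(7,3)=14 f(7,5)=6 f(7,7)=1
t=8: f(8,0)=14 f(8,2)=28 f(8,4)=20 f(8,6)=7 f(8,8)=1
t=9: f(9,1)=42 f(9,3)=48 f(9,5)=27 f(9,7)=8 f(9,9)=1
t=10: f(10,0)=42 f(10,2)=90 f(10,4)=75 f(10,6)=35 f(10,8)=9 f(10,10)=1
t=11: f(11,1)=132 f(11,3)=165 f(11,5)=110 f(11,7)=44 f(11,9)=10 f(11,11)=1
t=12: f(12,0)=132 f(12,2)=297 f(12,4)=275 f(12,6)=154 f(12,8)=54 f(12,10)=11 f(12,12)=1
t=13: f(13,1)=429 f(13,3)=572 f(13,5)=429 f(13,7)=208 f(13,9)=65 f(13,11)=12 f(13,13)=1
t=14: f(14,0)=429 f(14,2)=1001 f(14,4)=1001 f(14,6)=637 f(14,8)=273 f(14,10)=77 f(14,12)=13 f(14,14)=1
t=15: f(15,1)=1430 f(15,3)=2002 f(15,5)=1638 f(15,7)=910 f(15,9)=350 f(15,11)=90 f(15,13)=14 f(15,15)=1
t=16: f(16,0)=1430 f(16,2)=3432 f(16,4)=3640 f(16,6)=2548 f(16,8)=1260 f(16,10)=440 f(16,12)=104 f(16,14)=15 f(16,16)=1
t=17: f(17,1)=4862 f(17,3)=7072 f(17,5)=6188 f(17,7)=3808 f(17,9)=1700 f(17,11)=544 f(17,13)=119 f(17,15)=16 f(17,17)=1
t=18: f(18,0)=4862 f(18,2)=11934 f(18,4)=13260 f(18,6)=9996 f(18,8)=5508 f(18,10)=2244 f(18,12)=663 f(18,14)=135 f(18,16)=17 f(18,18)=1
t=19: f(19,1)=16796 f(19,3)=25194 f(19,5)=23256 f(19,7)=15504 f(19,9)=7752 f(19,11)=2907 f(19,13)=798 f(19,15)=152 f(19,17)=18 f(19,19)=1
t=20: f(20,0)=16796 f(20,2)=41990 f(20,4)=48450 f(20,6)=38760 f(20,8)=23256 f(20,10)=10659 f(20,12)=3705 f(20,14)=950 f(20,16)=170 f(20,18)=19 f(20,20)=1
t=21: f(21,1)=58786 f(21,3)=90440 f(21,5)=87210 f(21,7)=62016 f(21,9)=33915 f(21,11)=14364 f(21,13)=4655 f(21,15)=1120 f(21,17)=189 f(21,19)=20 f(21,21)=1
t=22: f(22,0)=58786 f(22,2)=149226 f(22,4)=177650 f(22,6)=149226 f(22,8)=95931 f(22,10)=48279 f(22,12)=19019 f(22,14)=5775 f(22,16)=1309 f(22,18)=209 f(22,20)=21 f(22,22)=1
t=23: f(23,1)=208012 f(23,3)=326876 f(23,5)=326876 f(23,7)=245157 f(23,9)=144210 f(23,11)=67298 f(23,13)=24794 f(23,15)=7084 f(23,17)=1518 f(23,19)=230 f(23,21)=22 f(23,23)=1
t=24: f(24,0)=208012 f(24,2)=534888 f(24,4)=653752 f(24,6)=572033 f(24,8)=389367 f(24,10)=211508 f(24,12)=92092 f(24,14)=31878 f(24,16)=8602 f(24,18)=1748 f(24,20)=252 f(24,22)=23 f(24,24)=1
t=25: f(25,1)=742900 f(25,3)=1188640 f(25,5)=1225785 f(25,7)=961400 f(25,9)=600875 f(25,11)=303600 f(25,13)=123970 f(25,15)=40480 f(25,17)=10350 f(25,19)=2000 f(25,21)=275 f(25,23)=24 f(25,25)=1
t=26: f(26,0)=742900 f(26,2)=1931540 f(26,4)=2414425 f(26,6)=2187185 f(26,8)=1562275 f(26,10)=904475 f(26,12)=427570 f(26,14)=164450 f(26,16)=50830 f(26,18)=12350 f(26,20)=2275 f(26,22)=299 f(26,24)=25 f(26,26)=1
Σ_s f(26,s) = 10400600
P = 10400600/67108864 = 1300075/8388608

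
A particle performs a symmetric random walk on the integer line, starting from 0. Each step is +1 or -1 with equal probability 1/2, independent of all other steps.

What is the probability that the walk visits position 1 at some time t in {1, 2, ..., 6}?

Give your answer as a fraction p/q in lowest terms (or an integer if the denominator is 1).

Answer: 11/16

Derivation:
Count via complement. Let g(t,s) = #length-t paths at position s with S_1..S_t all ≠ 1.
g(t,s) = g(t-1,s-1) + g(t-1,s+1) for s ≠ 1; g(t,1) = 0.
t=0: g(0,0)=1
t=1: g(1,-1)=1
t=2: g(2,-2)=1 g(2,0)=1
t=3: g(3,-3)=1 g(3,-1)=2
t=4: g(4,-4)=1 g(4,-2)=3 g(4,0)=2
t=5: g(5,-5)=1 g(5,-3)=4 g(5,-1)=5
t=6: g(6,-6)=1 g(6,-4)=5 g(6,-2)=9 g(6,0)=5
Paths never hitting 1: Σ_s g(6,s) = 20
Paths hitting 1: 2^6 - 20 = 44
P = 44/64 = 11/16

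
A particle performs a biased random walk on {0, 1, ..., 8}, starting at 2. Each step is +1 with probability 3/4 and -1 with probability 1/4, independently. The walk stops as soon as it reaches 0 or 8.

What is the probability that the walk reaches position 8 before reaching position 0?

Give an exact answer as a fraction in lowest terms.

Biased walk: p = 3/4, q = 1/4, r = q/p = 1/3
Gambler's ruin: P(hit 8 before 0 | start at 2) = (1 - r^a)/(1 - r^N)
r^2 = 1/9; r^8 = 1/6561
P = (1 - 1/9) / (1 - 1/6561) = 8/9 / 6560/6561 = 729/820

Answer: 729/820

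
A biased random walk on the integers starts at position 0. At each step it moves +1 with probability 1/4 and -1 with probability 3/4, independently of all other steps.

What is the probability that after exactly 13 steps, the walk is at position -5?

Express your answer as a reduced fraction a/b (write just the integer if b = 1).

To reach position -5 after 13 steps: need 4 steps of +1 and 9 steps of -1.
Number of such sequences: C(13,4) = 715
Each has probability (1/4)^4 · (3/4)^9 = 19683/67108864
P = 715 · 19683/67108864 = 14073345/67108864

Answer: 14073345/67108864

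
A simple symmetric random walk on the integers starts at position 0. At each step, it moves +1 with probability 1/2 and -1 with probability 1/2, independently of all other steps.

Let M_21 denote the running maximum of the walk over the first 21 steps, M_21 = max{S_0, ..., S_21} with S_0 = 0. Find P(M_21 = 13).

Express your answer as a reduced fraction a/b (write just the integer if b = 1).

Answer: 5985/2097152

Derivation:
Let M_21 = max(S_0,...,S_21). Use the reflection principle: for j ≥ 1, #{paths with M_21 ≥ j} = #{S_21 ≥ j} + #{S_21 ≥ j+1}.
By reflection, #{M_21 ≥ 13} = #{S_21 ≥ 13} + #{S_21 ≥ 14} = 7547 + 1562 = 9109.
#{M_21 ≥ 14} = #{S_21 ≥ 14} + #{S_21 ≥ 15} = 1562 + 1562 = 3124.
#{M_21 = 13} = 9109 - 3124 = 5985.
P(M_21 = 13) = 5985/2097152 = 5985/2097152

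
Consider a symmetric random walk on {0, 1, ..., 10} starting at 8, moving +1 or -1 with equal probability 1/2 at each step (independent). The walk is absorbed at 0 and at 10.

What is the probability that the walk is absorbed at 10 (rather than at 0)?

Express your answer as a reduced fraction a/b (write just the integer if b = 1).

Answer: 4/5

Derivation:
Symmetric walk (p = 1/2): the harmonic-function argument gives P(hit 10 before 0 | start at 8) = a/N.
P = 8/10 = 4/5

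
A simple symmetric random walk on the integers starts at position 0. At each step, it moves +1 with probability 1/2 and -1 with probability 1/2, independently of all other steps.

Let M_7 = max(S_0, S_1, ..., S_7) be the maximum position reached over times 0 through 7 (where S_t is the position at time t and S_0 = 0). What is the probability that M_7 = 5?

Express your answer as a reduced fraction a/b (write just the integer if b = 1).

Let M_7 = max(S_0,...,S_7). Use the reflection principle: for j ≥ 1, #{paths with M_7 ≥ j} = #{S_7 ≥ j} + #{S_7 ≥ j+1}.
By reflection, #{M_7 ≥ 5} = #{S_7 ≥ 5} + #{S_7 ≥ 6} = 8 + 1 = 9.
#{M_7 ≥ 6} = #{S_7 ≥ 6} + #{S_7 ≥ 7} = 1 + 1 = 2.
#{M_7 = 5} = 9 - 2 = 7.
P(M_7 = 5) = 7/128 = 7/128

Answer: 7/128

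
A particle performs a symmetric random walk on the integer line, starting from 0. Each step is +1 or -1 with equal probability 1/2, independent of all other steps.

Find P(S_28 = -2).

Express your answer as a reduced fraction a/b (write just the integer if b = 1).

Answer: 2340135/16777216

Derivation:
To reach position -2 after 28 steps: need 13 steps of +1 and 15 of -1.
Favorable paths: C(28,13) = 37442160
Total paths: 2^28 = 268435456
P = 37442160/268435456 = 2340135/16777216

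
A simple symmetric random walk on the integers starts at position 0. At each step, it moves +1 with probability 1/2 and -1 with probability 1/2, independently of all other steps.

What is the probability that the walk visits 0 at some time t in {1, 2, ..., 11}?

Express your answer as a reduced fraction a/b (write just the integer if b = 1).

Count via complement. Let g(t,s) = #length-t paths at position s with S_1..S_t all ≠ 0.
g(t,s) = g(t-1,s-1) + g(t-1,s+1) for s ≠ 0; g(t,0) = 0.
t=0: g(0,0)=1
t=1: g(1,-1)=1 g(1,1)=1
t=2: g(2,-2)=1 g(2,2)=1
t=3: g(3,-3)=1 g(3,-1)=1 g(3,1)=1 g(3,3)=1
t=4: g(4,-4)=1 g(4,-2)=2 g(4,2)=2 g(4,4)=1
t=5: g(5,-5)=1 g(5,-3)=3 g(5,-1)=2 g(5,1)=2 g(5,3)=3 g(5,5)=1
t=6: g(6,-6)=1 g(6,-4)=4 g(6,-2)=5 g(6,2)=5 g(6,4)=4 g(6,6)=1
t=7: g(7,-7)=1 g(7,-5)=5 g(7,-3)=9 g(7,-1)=5 g(7,1)=5 g(7,3)=9 g(7,5)=5 g(7,7)=1
t=8: g(8,-8)=1 g(8,-6)=6 g(8,-4)=14 g(8,-2)=14 g(8,2)=14 g(8,4)=14 g(8,6)=6 g(8,8)=1
t=9: g(9,-9)=1 g(9,-7)=7 g(9,-5)=20 g(9,-3)=28 g(9,-1)=14 g(9,1)=14 g(9,3)=28 g(9,5)=20 g(9,7)=7 g(9,9)=1
t=10: g(10,-10)=1 g(10,-8)=8 g(10,-6)=27 g(10,-4)=48 g(10,-2)=42 g(10,2)=42 g(10,4)=48 g(10,6)=27 g(10,8)=8 g(10,10)=1
t=11: g(11,-11)=1 g(11,-9)=9 g(11,-7)=35 g(11,-5)=75 g(11,-3)=90 g(11,-1)=42 g(11,1)=42 g(11,3)=90 g(11,5)=75 g(11,7)=35 g(11,9)=9 g(11,11)=1
Paths never hitting 0: Σ_s g(11,s) = 504
Paths hitting 0: 2^11 - 504 = 1544
P = 1544/2048 = 193/256

Answer: 193/256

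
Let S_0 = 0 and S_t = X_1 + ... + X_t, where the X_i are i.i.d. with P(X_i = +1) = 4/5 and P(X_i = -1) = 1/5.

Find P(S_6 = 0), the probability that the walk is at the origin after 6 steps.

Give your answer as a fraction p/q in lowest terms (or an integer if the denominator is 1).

To be at 0 after 6 steps: need exactly 3 steps of +1 and 3 of -1.
Number of such sequences: C(6,3) = 20
Each has probability (4/5)^3 · (1/5)^3 = 64/15625
P = 20 · 64/15625 = 256/3125

Answer: 256/3125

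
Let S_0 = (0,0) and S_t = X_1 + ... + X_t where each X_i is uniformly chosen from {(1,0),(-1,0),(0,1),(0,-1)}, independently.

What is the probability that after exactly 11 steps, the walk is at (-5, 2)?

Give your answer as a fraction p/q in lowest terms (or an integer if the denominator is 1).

Answer: 9075/2097152

Derivation:
Let h be the number of horizontal steps (so 11-h are vertical). To end at (-5,2) need (h-5)/2 right-steps and ((11-h)+2)/2 up-steps.
Sum over h with 5 ≤ h ≤ 9, h ≡ 1 (mod 2), 11-h ≡ 0 (mod 2):
h=5: C(11,5)·C(5,0)·C(6,4) = 462·1·15 = 6930
h=7: C(11,7)·C(7,1)·C(4,3) = 330·7·4 = 9240
h=9: C(11,9)·C(9,2)·C(2,2) = 55·36·1 = 1980
Total favorable: 18150
Total paths: 4^11 = 4194304
P = 18150/4194304 = 9075/2097152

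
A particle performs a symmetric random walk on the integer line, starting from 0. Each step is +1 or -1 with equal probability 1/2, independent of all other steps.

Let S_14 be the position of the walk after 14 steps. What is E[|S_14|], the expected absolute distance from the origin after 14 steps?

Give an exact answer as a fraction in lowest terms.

Answer: 3003/1024

Derivation:
S_14 takes values m ≡ 0 (mod 2) with |m| ≤ 14; P(S_14=m) = C(14,(14+m)/2)/2^14.
Total paths: 2^14 = 16384
Distribution: P(S=-14)=1/16384, P(S=-12)=14/16384, P(S=-10)=91/16384, P(S=-8)=364/16384, P(S=-6)=1001/16384, P(S=-4)=2002/16384, P(S=-2)=3003/16384, P(S=0)=3432/16384, P(S=2)=3003/16384, P(S=4)=2002/16384, P(S=6)=1001/16384, P(S=8)=364/16384, P(S=10)=91/16384, P(S=12)=14/16384, P(S=14)=1/16384
E[|S_14|] = Σ_m |m|·P(S_14=m) = 48048/16384 = 3003/1024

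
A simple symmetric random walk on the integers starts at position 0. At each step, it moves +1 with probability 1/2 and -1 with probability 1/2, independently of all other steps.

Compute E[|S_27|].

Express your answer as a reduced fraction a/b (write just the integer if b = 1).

S_27 takes values m ≡ 1 (mod 2) with |m| ≤ 27; P(S_27=m) = C(27,(27+m)/2)/2^27.
Total paths: 2^27 = 134217728
Distribution: P(S=-27)=1/134217728, P(S=-25)=27/134217728, P(S=-23)=351/134217728, P(S=-21)=2925/134217728, P(S=-19)=17550/134217728, P(S=-17)=80730/134217728, P(S=-15)=296010/134217728, P(S=-13)=888030/134217728, P(S=-11)=2220075/134217728, P(S=-9)=4686825/134217728, P(S=-7)=8436285/134217728, P(S=-5)=13037895/134217728, P(S=-3)=17383860/134217728, P(S=-1)=20058300/134217728, P(S=1)=20058300/134217728, P(S=3)=17383860/134217728, P(S=5)=13037895/134217728, P(S=7)=8436285/134217728, P(S=9)=4686825/134217728, P(S=11)=2220075/134217728, P(S=13)=888030/134217728, P(S=15)=296010/134217728, P(S=17)=80730/134217728, P(S=19)=17550/134217728, P(S=21)=2925/134217728, P(S=23)=351/134217728, P(S=25)=27/134217728, P(S=27)=1/134217728
E[|S_27|] = Σ_m |m|·P(S_27=m) = 561632400/134217728 = 35102025/8388608

Answer: 35102025/8388608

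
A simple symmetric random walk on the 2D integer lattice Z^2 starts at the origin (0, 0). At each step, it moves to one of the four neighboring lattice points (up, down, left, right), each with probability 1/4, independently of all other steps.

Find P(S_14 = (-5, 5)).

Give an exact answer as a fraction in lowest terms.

Answer: 39039/33554432

Derivation:
Let h be the number of horizontal steps (so 14-h are vertical). To end at (-5,5) need (h-5)/2 right-steps and ((14-h)+5)/2 up-steps.
Sum over h with 5 ≤ h ≤ 9, h ≡ 1 (mod 2), 14-h ≡ 1 (mod 2):
h=5: C(14,5)·C(5,0)·C(9,7) = 2002·1·36 = 72072
h=7: C(14,7)·C(7,1)·C(7,6) = 3432·7·7 = 168168
h=9: C(14,9)·C(9,2)·C(5,5) = 2002·36·1 = 72072
Total favorable: 312312
Total paths: 4^14 = 268435456
P = 312312/268435456 = 39039/33554432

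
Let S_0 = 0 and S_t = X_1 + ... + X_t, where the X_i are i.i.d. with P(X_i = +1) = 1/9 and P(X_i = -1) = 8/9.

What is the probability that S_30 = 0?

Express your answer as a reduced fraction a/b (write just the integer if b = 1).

Answer: 606412504575204392960/4710128697246244834921603689

Derivation:
To be at 0 after 30 steps: need exactly 15 steps of +1 and 15 of -1.
Number of such sequences: C(30,15) = 155117520
Each has probability (1/9)^15 · (8/9)^15 = 35184372088832/42391158275216203514294433201
P = 155117520 · 35184372088832/42391158275216203514294433201 = 606412504575204392960/4710128697246244834921603689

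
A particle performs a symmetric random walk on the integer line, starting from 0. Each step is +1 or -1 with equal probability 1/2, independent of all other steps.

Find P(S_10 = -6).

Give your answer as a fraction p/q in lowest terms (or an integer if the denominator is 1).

Answer: 45/1024

Derivation:
To reach position -6 after 10 steps: need 2 steps of +1 and 8 of -1.
Favorable paths: C(10,2) = 45
Total paths: 2^10 = 1024
P = 45/1024 = 45/1024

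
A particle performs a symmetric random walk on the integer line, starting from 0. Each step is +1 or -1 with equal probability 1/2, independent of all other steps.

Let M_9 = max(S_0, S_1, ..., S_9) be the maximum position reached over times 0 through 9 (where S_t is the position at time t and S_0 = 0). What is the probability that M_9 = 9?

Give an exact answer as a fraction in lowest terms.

Answer: 1/512

Derivation:
Let M_9 = max(S_0,...,S_9). Use the reflection principle: for j ≥ 1, #{paths with M_9 ≥ j} = #{S_9 ≥ j} + #{S_9 ≥ j+1}.
By reflection, #{M_9 ≥ 9} = #{S_9 ≥ 9} + #{S_9 ≥ 10} = 1 + 0 = 1.
#{M_9 ≥ 10} = #{S_9 ≥ 10} + #{S_9 ≥ 11} = 0 + 0 = 0.
#{M_9 = 9} = 1 - 0 = 1.
P(M_9 = 9) = 1/512 = 1/512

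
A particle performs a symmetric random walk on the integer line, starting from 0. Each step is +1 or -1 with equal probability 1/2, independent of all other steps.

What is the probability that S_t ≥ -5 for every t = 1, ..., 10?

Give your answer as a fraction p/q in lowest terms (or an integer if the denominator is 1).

Answer: 957/1024

Derivation:
Let f(t,s) = #length-t paths at position s with S_1..S_t all ≥ -5.
f(t,s) = f(t-1,s-1) + f(t-1,s+1) for s ≥ -5; f(t,s) = 0 for s < -5.
t=0: f(0,0)=1
t=1: f(1,-1)=1 f(1,1)=1
t=2: f(2,-2)=1 f(2,0)=2 f(2,2)=1
t=3: f(3,-3)=1 f(3,-1)=3 f(3,1)=3 f(3,3)=1
t=4: f(4,-4)=1 f(4,-2)=4 f(4,0)=6 f(4,2)=4 f(4,4)=1
t=5: f(5,-5)=1 f(5,-3)=5 f(5,-1)=10 f(5,1)=10 f(5,3)=5 f(5,5)=1
t=6: f(6,-4)=6 f(6,-2)=15 f(6,0)=20 f(6,2)=15 f(6,4)=6 f(6,6)=1
t=7: f(7,-5)=6 f(7,-3)=21 f(7,-1)=35 f(7,1)=35 f(7,3)=21 f(7,5)=7 f(7,7)=1
t=8: f(8,-4)=27 f(8,-2)=56 f(8,0)=70 f(8,2)=56 f(8,4)=28 f(8,6)=8 f(8,8)=1
t=9: f(9,-5)=27 f(9,-3)=83 f(9,-1)=126 f(9,1)=126 f(9,3)=84 f(9,5)=36 f(9,7)=9 f(9,9)=1
t=10: f(10,-4)=110 f(10,-2)=209 f(10,0)=252 f(10,2)=210 f(10,4)=120 f(10,6)=45 f(10,8)=10 f(10,10)=1
Σ_s f(10,s) = 957
P = 957/1024 = 957/1024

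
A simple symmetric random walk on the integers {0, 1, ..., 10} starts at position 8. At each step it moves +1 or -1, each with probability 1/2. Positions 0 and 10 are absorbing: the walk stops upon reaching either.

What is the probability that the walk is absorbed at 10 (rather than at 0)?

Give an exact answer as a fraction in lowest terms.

Symmetric walk (p = 1/2): the harmonic-function argument gives P(hit 10 before 0 | start at 8) = a/N.
P = 8/10 = 4/5

Answer: 4/5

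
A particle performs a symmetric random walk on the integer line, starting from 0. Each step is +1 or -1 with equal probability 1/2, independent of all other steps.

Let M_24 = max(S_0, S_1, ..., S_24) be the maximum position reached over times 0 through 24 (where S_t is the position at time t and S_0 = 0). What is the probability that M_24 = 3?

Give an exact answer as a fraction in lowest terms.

Let M_24 = max(S_0,...,S_24). Use the reflection principle: for j ≥ 1, #{paths with M_24 ≥ j} = #{S_24 ≥ j} + #{S_24 ≥ j+1}.
By reflection, #{M_24 ≥ 3} = #{S_24 ≥ 3} + #{S_24 ≥ 4} = 4540386 + 4540386 = 9080772.
#{M_24 ≥ 4} = #{S_24 ≥ 4} + #{S_24 ≥ 5} = 4540386 + 2579130 = 7119516.
#{M_24 = 3} = 9080772 - 7119516 = 1961256.
P(M_24 = 3) = 1961256/16777216 = 245157/2097152

Answer: 245157/2097152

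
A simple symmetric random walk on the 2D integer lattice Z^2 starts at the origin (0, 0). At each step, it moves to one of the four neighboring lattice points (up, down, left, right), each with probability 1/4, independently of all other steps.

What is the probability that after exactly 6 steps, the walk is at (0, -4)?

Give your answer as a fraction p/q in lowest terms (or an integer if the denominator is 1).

Answer: 9/1024

Derivation:
Let h be the number of horizontal steps (so 6-h are vertical). To end at (0,-4) need (h+0)/2 right-steps and ((6-h)-4)/2 up-steps.
Sum over h with 0 ≤ h ≤ 2, h ≡ 0 (mod 2), 6-h ≡ 0 (mod 2):
h=0: C(6,0)·C(0,0)·C(6,1) = 1·1·6 = 6
h=2: C(6,2)·C(2,1)·C(4,0) = 15·2·1 = 30
Total favorable: 36
Total paths: 4^6 = 4096
P = 36/4096 = 9/1024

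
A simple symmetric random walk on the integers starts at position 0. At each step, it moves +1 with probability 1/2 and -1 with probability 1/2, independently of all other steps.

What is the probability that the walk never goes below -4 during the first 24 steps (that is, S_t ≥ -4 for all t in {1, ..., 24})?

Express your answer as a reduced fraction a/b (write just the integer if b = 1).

Let f(t,s) = #length-t paths at position s with S_1..S_t all ≥ -4.
f(t,s) = f(t-1,s-1) + f(t-1,s+1) for s ≥ -4; f(t,s) = 0 for s < -4.
t=0: f(0,0)=1
t=1: f(1,-1)=1 f(1,1)=1
t=2: f(2,-2)=1 f(2,0)=2 f(2,2)=1
t=3: f(3,-3)=1 f(3,-1)=3 f(3,1)=3 f(3,3)=1
t=4: f(4,-4)=1 f(4,-2)=4 f(4,0)=6 f(4,2)=4 f(4,4)=1
t=5: f(5,-3)=5 f(5,-1)=10 f(5,1)=10 f(5,3)=5 f(5,5)=1
t=6: f(6,-4)=5 f(6,-2)=15 f(6,0)=20 f(6,2)=15 f(6,4)=6 f(6,6)=1
t=7: f(7,-3)=20 f(7,-1)=35 f(7,1)=35 f(7,3)=21 f(7,5)=7 f(7,7)=1
t=8: f(8,-4)=20 f(8,-2)=55 f(8,0)=70 f(8,2)=56 f(8,4)=28 f(8,6)=8 f(8,8)=1
t=9: f(9,-3)=75 f(9,-1)=125 f(9,1)=126 f(9,3)=84 f(9,5)=36 f(9,7)=9 f(9,9)=1
t=10: f(10,-4)=75 f(10,-2)=200 f(10,0)=251 f(10,2)=210 f(10,4)=120 f(10,6)=45 f(10,8)=10 f(10,10)=1
t=11: f(11,-3)=275 f(11,-1)=451 f(11,1)=461 f(11,3)=330 f(11,5)=165 f(11,7)=55 f(11,9)=11 f(11,11)=1
t=12: f(12,-4)=275 f(12,-2)=726 f(12,0)=912 f(12,2)=791 f(12,4)=495 f(12,6)=220 f(12,8)=66 f(12,10)=12 f(12,12)=1
t=13: f(13,-3)=1001 f(13,-1)=1638 f(13,1)=1703 f(13,3)=1286 f(13,5)=715 f(13,7)=286 f(13,9)=78 f(13,11)=13 f(13,13)=1
t=14: f(14,-4)=1001 f(14,-2)=2639 f(14,0)=3341 f(14,2)=2989 f(14,4)=2001 f(14,6)=1001 f(14,8)=364 f(14,10)=91 f(14,12)=14 f(14,14)=1
t=15: f(15,-3)=3640 f(15,-1)=5980 f(15,1)=6330 f(15,3)=4990 f(15,5)=3002 f(15,7)=1365 f(15,9)=455 f(15,11)=105 f(15,13)=15 f(15,15)=1
t=16: f(16,-4)=3640 f(16,-2)=9620 f(16,0)=12310 f(16,2)=11320 f(16,4)=7992 f(16,6)=4367 f(16,8)=1820 f(16,10)=560 f(16,12)=120 f(16,14)=16 f(16,16)=1
t=17: f(17,-3)=13260 f(17,-1)=21930 f(17,1)=23630 f(17,3)=19312 f(17,5)=12359 f(17,7)=6187 f(17,9)=2380 f(17,11)=680 f(17,13)=136 f(17,15)=17 f(17,17)=1
t=18: f(18,-4)=13260 f(18,-2)=35190 f(18,0)=45560 f(18,2)=42942 f(18,4)=31671 f(18,6)=18546 f(18,8)=8567 f(18,10)=3060 f(18,12)=816 f(18,14)=153 f(18,16)=18 f(18,18)=1
t=19: f(19,-3)=48450 f(19,-1)=80750 f(19,1)=88502 f(19,3)=74613 f(19,5)=50217 f(19,7)=27113 f(19,9)=11627 f(19,11)=3876 f(19,13)=969 f(19,15)=171 f(19,17)=19 f(19,19)=1
t=20: f(20,-4)=48450 f(20,-2)=129200 f(20,0)=169252 f(20,2)=163115 f(20,4)=124830 f(20,6)=77330 f(20,8)=38740 f(20,10)=15503 f(20,12)=4845 f(20,14)=1140 f(20,16)=190 f(20,18)=20 f(20,20)=1
t=21: f(21,-3)=177650 f(21,-1)=298452 f(21,1)=332367 f(21,3)=287945 f(21,5)=202160 f(21,7)=116070 f(21,9)=54243 f(21,11)=20348 f(21,13)=5985 f(21,15)=1330 f(21,17)=210 f(21,19)=21 f(21,21)=1
t=22: f(22,-4)=177650 f(22,-2)=476102 f(22,0)=630819 f(22,2)=620312 f(22,4)=490105 f(22,6)=318230 f(22,8)=170313 f(22,10)=74591 f(22,12)=26333 f(22,14)=7315 f(22,16)=1540 f(22,18)=231 f(22,20)=22 f(22,22)=1
t=23: f(23,-3)=653752 f(23,-1)=1106921 f(23,1)=1251131 f(23,3)=1110417 f(23,5)=808335 f(23,7)=488543 f(23,9)=244904 f(23,11)=100924 f(23,13)=33648 f(23,15)=8855 f(23,17)=1771 f(23,19)=253 f(23,21)=23 f(23,23)=1
t=24: f(24,-4)=653752 f(24,-2)=1760673 f(24,0)=2358052 f(24,2)=2361548 f(24,4)=1918752 f(24,6)=1296878 f(24,8)=733447 f(24,10)=345828 f(24,12)=134572 f(24,14)=42503 f(24,16)=10626 f(24,18)=2024 f(24,20)=276 f(24,22)=24 f(24,24)=1
Σ_s f(24,s) = 11618956
P = 11618956/16777216 = 2904739/4194304

Answer: 2904739/4194304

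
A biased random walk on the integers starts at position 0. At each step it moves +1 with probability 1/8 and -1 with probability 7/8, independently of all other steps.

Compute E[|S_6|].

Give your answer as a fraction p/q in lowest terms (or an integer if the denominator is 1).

S_6 takes values m ≡ 0 (mod 2) with |m| ≤ 6; P(S_6=m) = C(6,(6+m)/2) · (1/8)^((6+m)/2) · (7/8)^((6-m)/2).
Distribution: P(S=-6)=117649/262144, P(S=-4)=50421/131072, P(S=-2)=36015/262144, P(S=0)=1715/65536, P(S=2)=735/262144, P(S=4)=21/131072, P(S=6)=1/262144
E[|S_6|] = Σ_m |m|·P(S_6=m) = 147867/32768

Answer: 147867/32768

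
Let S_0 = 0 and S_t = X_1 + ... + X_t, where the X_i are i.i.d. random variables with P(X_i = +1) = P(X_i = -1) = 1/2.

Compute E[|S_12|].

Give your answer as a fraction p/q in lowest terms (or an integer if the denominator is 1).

Answer: 693/256

Derivation:
S_12 takes values m ≡ 0 (mod 2) with |m| ≤ 12; P(S_12=m) = C(12,(12+m)/2)/2^12.
Total paths: 2^12 = 4096
Distribution: P(S=-12)=1/4096, P(S=-10)=12/4096, P(S=-8)=66/4096, P(S=-6)=220/4096, P(S=-4)=495/4096, P(S=-2)=792/4096, P(S=0)=924/4096, P(S=2)=792/4096, P(S=4)=495/4096, P(S=6)=220/4096, P(S=8)=66/4096, P(S=10)=12/4096, P(S=12)=1/4096
E[|S_12|] = Σ_m |m|·P(S_12=m) = 11088/4096 = 693/256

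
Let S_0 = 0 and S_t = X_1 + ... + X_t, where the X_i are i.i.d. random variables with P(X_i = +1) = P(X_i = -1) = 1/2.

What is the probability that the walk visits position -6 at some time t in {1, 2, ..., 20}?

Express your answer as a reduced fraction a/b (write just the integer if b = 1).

Count via complement. Let g(t,s) = #length-t paths at position s with S_1..S_t all ≠ -6.
g(t,s) = g(t-1,s-1) + g(t-1,s+1) for s ≠ -6; g(t,-6) = 0.
t=0: g(0,0)=1
t=1: g(1,-1)=1 g(1,1)=1
t=2: g(2,-2)=1 g(2,0)=2 g(2,2)=1
t=3: g(3,-3)=1 g(3,-1)=3 g(3,1)=3 g(3,3)=1
t=4: g(4,-4)=1 g(4,-2)=4 g(4,0)=6 g(4,2)=4 g(4,4)=1
t=5: g(5,-5)=1 g(5,-3)=5 g(5,-1)=10 g(5,1)=10 g(5,3)=5 g(5,5)=1
t=6: g(6,-4)=6 g(6,-2)=15 g(6,0)=20 g(6,2)=15 g(6,4)=6 g(6,6)=1
t=7: g(7,-5)=6 g(7,-3)=21 g(7,-1)=35 g(7,1)=35 g(7,3)=21 g(7,5)=7 g(7,7)=1
t=8: g(8,-4)=27 g(8,-2)=56 g(8,0)=70 g(8,2)=56 g(8,4)=28 g(8,6)=8 g(8,8)=1
t=9: g(9,-5)=27 g(9,-3)=83 g(9,-1)=126 g(9,1)=126 g(9,3)=84 g(9,5)=36 g(9,7)=9 g(9,9)=1
t=10: g(10,-4)=110 g(10,-2)=209 g(10,0)=252 g(10,2)=210 g(10,4)=120 g(10,6)=45 g(10,8)=10 g(10,10)=1
t=11: g(11,-5)=110 g(11,-3)=319 g(11,-1)=461 g(11,1)=462 g(11,3)=330 g(11,5)=165 g(11,7)=55 g(11,9)=11 g(11,11)=1
t=12: g(12,-4)=429 g(12,-2)=780 g(12,0)=923 g(12,2)=792 g(12,4)=495 g(12,6)=220 g(12,8)=66 g(12,10)=12 g(12,12)=1
t=13: g(13,-5)=429 g(13,-3)=1209 g(13,-1)=1703 g(13,1)=1715 g(13,3)=1287 g(13,5)=715 g(13,7)=286 g(13,9)=78 g(13,11)=13 g(13,13)=1
t=14: g(14,-4)=1638 g(14,-2)=2912 g(14,0)=3418 g(14,2)=3002 g(14,4)=2002 g(14,6)=1001 g(14,8)=364 g(14,10)=91 g(14,12)=14 g(14,14)=1
t=15: g(15,-5)=1638 g(15,-3)=4550 g(15,-1)=6330 g(15,1)=6420 g(15,3)=5004 g(15,5)=3003 g(15,7)=1365 g(15,9)=455 g(15,11)=105 g(15,13)=15 g(15,15)=1
t=16: g(16,-4)=6188 g(16,-2)=10880 g(16,0)=12750 g(16,2)=11424 g(16,4)=8007 g(16,6)=4368 g(16,8)=1820 g(16,10)=560 g(16,12)=120 g(16,14)=16 g(16,16)=1
t=17: g(17,-5)=6188 g(17,-3)=17068 g(17,-1)=23630 g(17,1)=24174 g(17,3)=19431 g(17,5)=12375 g(17,7)=6188 g(17,9)=2380 g(17,11)=680 g(17,13)=136 g(17,15)=17 g(17,17)=1
t=18: g(18,-4)=23256 g(18,-2)=40698 g(18,0)=47804 g(18,2)=43605 g(18,4)=31806 g(18,6)=18563 g(18,8)=8568 g(18,10)=3060 g(18,12)=816 g(18,14)=153 g(18,16)=18 g(18,18)=1
t=19: g(19,-5)=23256 g(19,-3)=63954 g(19,-1)=88502 g(19,1)=91409 g(19,3)=75411 g(19,5)=50369 g(19,7)=27131 g(19,9)=11628 g(19,11)=3876 g(19,13)=969 g(19,15)=171 g(19,17)=19 g(19,19)=1
t=20: g(20,-4)=87210 g(20,-2)=152456 g(20,0)=179911 g(20,2)=166820 g(20,4)=125780 g(20,6)=77500 g(20,8)=38759 g(20,10)=15504 g(20,12)=4845 g(20,14)=1140 g(20,16)=190 g(20,18)=20 g(20,20)=1
Paths never hitting -6: Σ_s g(20,s) = 850136
Paths hitting -6: 2^20 - 850136 = 198440
P = 198440/1048576 = 24805/131072

Answer: 24805/131072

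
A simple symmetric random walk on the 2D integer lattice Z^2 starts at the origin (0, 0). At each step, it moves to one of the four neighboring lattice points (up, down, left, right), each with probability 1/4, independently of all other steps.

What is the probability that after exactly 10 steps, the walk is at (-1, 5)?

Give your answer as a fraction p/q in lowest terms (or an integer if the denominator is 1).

Let h be the number of horizontal steps (so 10-h are vertical). To end at (-1,5) need (h-1)/2 right-steps and ((10-h)+5)/2 up-steps.
Sum over h with 1 ≤ h ≤ 5, h ≡ 1 (mod 2), 10-h ≡ 1 (mod 2):
h=1: C(10,1)·C(1,0)·C(9,7) = 10·1·36 = 360
h=3: C(10,3)·C(3,1)·C(7,6) = 120·3·7 = 2520
h=5: C(10,5)·C(5,2)·C(5,5) = 252·10·1 = 2520
Total favorable: 5400
Total paths: 4^10 = 1048576
P = 5400/1048576 = 675/131072

Answer: 675/131072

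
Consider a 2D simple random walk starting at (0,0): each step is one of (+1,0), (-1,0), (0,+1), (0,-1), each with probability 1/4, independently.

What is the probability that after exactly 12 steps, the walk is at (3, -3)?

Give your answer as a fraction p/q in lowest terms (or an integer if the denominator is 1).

Let h be the number of horizontal steps (so 12-h are vertical). To end at (3,-3) need (h+3)/2 right-steps and ((12-h)-3)/2 up-steps.
Sum over h with 3 ≤ h ≤ 9, h ≡ 1 (mod 2), 12-h ≡ 1 (mod 2):
h=3: C(12,3)·C(3,3)·C(9,3) = 220·1·84 = 18480
h=5: C(12,5)·C(5,4)·C(7,2) = 792·5·21 = 83160
h=7: C(12,7)·C(7,5)·C(5,1) = 792·21·5 = 83160
h=9: C(12,9)·C(9,6)·C(3,0) = 220·84·1 = 18480
Total favorable: 203280
Total paths: 4^12 = 16777216
P = 203280/16777216 = 12705/1048576

Answer: 12705/1048576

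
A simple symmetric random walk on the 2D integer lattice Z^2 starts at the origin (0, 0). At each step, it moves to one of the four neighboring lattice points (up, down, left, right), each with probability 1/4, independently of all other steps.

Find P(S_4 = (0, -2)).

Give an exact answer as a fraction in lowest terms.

Let h be the number of horizontal steps (so 4-h are vertical). To end at (0,-2) need (h+0)/2 right-steps and ((4-h)-2)/2 up-steps.
Sum over h with 0 ≤ h ≤ 2, h ≡ 0 (mod 2), 4-h ≡ 0 (mod 2):
h=0: C(4,0)·C(0,0)·C(4,1) = 1·1·4 = 4
h=2: C(4,2)·C(2,1)·C(2,0) = 6·2·1 = 12
Total favorable: 16
Total paths: 4^4 = 256
P = 16/256 = 1/16

Answer: 1/16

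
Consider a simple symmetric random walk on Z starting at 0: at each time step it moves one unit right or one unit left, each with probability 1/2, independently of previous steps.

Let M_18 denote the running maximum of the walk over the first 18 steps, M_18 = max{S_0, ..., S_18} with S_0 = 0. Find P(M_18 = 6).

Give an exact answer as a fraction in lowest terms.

Answer: 4641/65536

Derivation:
Let M_18 = max(S_0,...,S_18). Use the reflection principle: for j ≥ 1, #{paths with M_18 ≥ j} = #{S_18 ≥ j} + #{S_18 ≥ j+1}.
By reflection, #{M_18 ≥ 6} = #{S_18 ≥ 6} + #{S_18 ≥ 7} = 31180 + 12616 = 43796.
#{M_18 ≥ 7} = #{S_18 ≥ 7} + #{S_18 ≥ 8} = 12616 + 12616 = 25232.
#{M_18 = 6} = 43796 - 25232 = 18564.
P(M_18 = 6) = 18564/262144 = 4641/65536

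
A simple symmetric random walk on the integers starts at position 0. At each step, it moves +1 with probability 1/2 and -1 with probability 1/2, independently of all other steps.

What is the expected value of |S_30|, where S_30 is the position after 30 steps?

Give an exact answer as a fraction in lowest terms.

S_30 takes values m ≡ 0 (mod 2) with |m| ≤ 30; P(S_30=m) = C(30,(30+m)/2)/2^30.
Total paths: 2^30 = 1073741824
Distribution: P(S=-30)=1/1073741824, P(S=-28)=30/1073741824, P(S=-26)=435/1073741824, P(S=-24)=4060/1073741824, P(S=-22)=27405/1073741824, P(S=-20)=142506/1073741824, P(S=-18)=593775/1073741824, P(S=-16)=2035800/1073741824, P(S=-14)=5852925/1073741824, P(S=-12)=14307150/1073741824, P(S=-10)=30045015/1073741824, P(S=-8)=54627300/1073741824, P(S=-6)=86493225/1073741824, P(S=-4)=119759850/1073741824, P(S=-2)=145422675/1073741824, P(S=0)=155117520/1073741824, P(S=2)=145422675/1073741824, P(S=4)=119759850/1073741824, P(S=6)=86493225/1073741824, P(S=8)=54627300/1073741824, P(S=10)=30045015/1073741824, P(S=12)=14307150/1073741824, P(S=14)=5852925/1073741824, P(S=16)=2035800/1073741824, P(S=18)=593775/1073741824, P(S=20)=142506/1073741824, P(S=22)=27405/1073741824, P(S=24)=4060/1073741824, P(S=26)=435/1073741824, P(S=28)=30/1073741824, P(S=30)=1/1073741824
E[|S_30|] = Σ_m |m|·P(S_30=m) = 4653525600/1073741824 = 145422675/33554432

Answer: 145422675/33554432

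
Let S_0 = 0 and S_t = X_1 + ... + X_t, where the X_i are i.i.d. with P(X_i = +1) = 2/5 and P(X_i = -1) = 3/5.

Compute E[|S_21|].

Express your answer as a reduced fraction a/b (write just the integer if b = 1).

Answer: 486068685662721/95367431640625

Derivation:
S_21 takes values m ≡ 1 (mod 2) with |m| ≤ 21; P(S_21=m) = C(21,(21+m)/2) · (2/5)^((21+m)/2) · (3/5)^((21-m)/2).
Distribution: P(S=-21)=10460353203/476837158203125, P(S=-19)=146444944842/476837158203125, P(S=-17)=195259926456/95367431640625, P(S=-15)=824430800592/95367431640625, P(S=-13)=2473292401776/95367431640625, P(S=-11)=28030647220128/476837158203125, P(S=-9)=49832261724672/476837158203125, P(S=-7)=14237789064192/95367431640625, P(S=-5)=16610753908224/95367431640625, P(S=-3)=15995540800512/95367431640625, P(S=-1)=63982163202048/476837158203125, P(S=1)=42654775468032/476837158203125, P(S=3)=4739419496448/95367431640625, P(S=5)=2187424382976/95367431640625, P(S=7)=833304526848/95367431640625, P(S=9)=1296251486208/476837158203125, P(S=11)=324062871552/476837158203125, P(S=13)=12708347904/95367431640625, P(S=15)=1882718208/95367431640625, P(S=17)=198180864/95367431640625, P(S=19)=66060288/476837158203125, P(S=21)=2097152/476837158203125
E[|S_21|] = Σ_m |m|·P(S_21=m) = 486068685662721/95367431640625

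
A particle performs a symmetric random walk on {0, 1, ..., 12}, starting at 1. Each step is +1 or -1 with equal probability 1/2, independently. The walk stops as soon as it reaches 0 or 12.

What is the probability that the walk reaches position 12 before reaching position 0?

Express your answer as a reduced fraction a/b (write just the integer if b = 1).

Answer: 1/12

Derivation:
Symmetric walk (p = 1/2): the harmonic-function argument gives P(hit 12 before 0 | start at 1) = a/N.
P = 1/12 = 1/12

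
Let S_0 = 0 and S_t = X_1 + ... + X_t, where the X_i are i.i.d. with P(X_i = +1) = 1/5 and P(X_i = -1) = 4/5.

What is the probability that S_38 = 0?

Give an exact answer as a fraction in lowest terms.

Answer: 388625285349101273088/14551915228366851806640625

Derivation:
To be at 0 after 38 steps: need exactly 19 steps of +1 and 19 of -1.
Number of such sequences: C(38,19) = 35345263800
Each has probability (1/5)^19 · (4/5)^19 = 274877906944/363797880709171295166015625
P = 35345263800 · 274877906944/363797880709171295166015625 = 388625285349101273088/14551915228366851806640625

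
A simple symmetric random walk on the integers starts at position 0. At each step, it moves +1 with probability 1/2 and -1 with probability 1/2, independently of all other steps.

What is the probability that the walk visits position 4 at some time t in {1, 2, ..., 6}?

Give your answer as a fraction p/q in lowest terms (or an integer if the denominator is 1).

Count via complement. Let g(t,s) = #length-t paths at position s with S_1..S_t all ≠ 4.
g(t,s) = g(t-1,s-1) + g(t-1,s+1) for s ≠ 4; g(t,4) = 0.
t=0: g(0,0)=1
t=1: g(1,-1)=1 g(1,1)=1
t=2: g(2,-2)=1 g(2,0)=2 g(2,2)=1
t=3: g(3,-3)=1 g(3,-1)=3 g(3,1)=3 g(3,3)=1
t=4: g(4,-4)=1 g(4,-2)=4 g(4,0)=6 g(4,2)=4
t=5: g(5,-5)=1 g(5,-3)=5 g(5,-1)=10 g(5,1)=10 g(5,3)=4
t=6: g(6,-6)=1 g(6,-4)=6 g(6,-2)=15 g(6,0)=20 g(6,2)=14
Paths never hitting 4: Σ_s g(6,s) = 56
Paths hitting 4: 2^6 - 56 = 8
P = 8/64 = 1/8

Answer: 1/8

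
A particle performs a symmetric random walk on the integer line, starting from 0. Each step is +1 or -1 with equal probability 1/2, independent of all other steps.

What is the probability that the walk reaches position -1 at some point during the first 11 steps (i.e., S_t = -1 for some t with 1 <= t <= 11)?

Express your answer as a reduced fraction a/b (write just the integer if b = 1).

Answer: 793/1024

Derivation:
Count via complement. Let g(t,s) = #length-t paths at position s with S_1..S_t all ≠ -1.
g(t,s) = g(t-1,s-1) + g(t-1,s+1) for s ≠ -1; g(t,-1) = 0.
t=0: g(0,0)=1
t=1: g(1,1)=1
t=2: g(2,0)=1 g(2,2)=1
t=3: g(3,1)=2 g(3,3)=1
t=4: g(4,0)=2 g(4,2)=3 g(4,4)=1
t=5: g(5,1)=5 g(5,3)=4 g(5,5)=1
t=6: g(6,0)=5 g(6,2)=9 g(6,4)=5 g(6,6)=1
t=7: g(7,1)=14 g(7,3)=14 g(7,5)=6 g(7,7)=1
t=8: g(8,0)=14 g(8,2)=28 g(8,4)=20 g(8,6)=7 g(8,8)=1
t=9: g(9,1)=42 g(9,3)=48 g(9,5)=27 g(9,7)=8 g(9,9)=1
t=10: g(10,0)=42 g(10,2)=90 g(10,4)=75 g(10,6)=35 g(10,8)=9 g(10,10)=1
t=11: g(11,1)=132 g(11,3)=165 g(11,5)=110 g(11,7)=44 g(11,9)=10 g(11,11)=1
Paths never hitting -1: Σ_s g(11,s) = 462
Paths hitting -1: 2^11 - 462 = 1586
P = 1586/2048 = 793/1024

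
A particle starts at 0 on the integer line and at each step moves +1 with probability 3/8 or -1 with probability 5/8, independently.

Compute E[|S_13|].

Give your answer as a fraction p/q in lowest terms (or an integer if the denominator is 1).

Answer: 68338784527/17179869184

Derivation:
S_13 takes values m ≡ 1 (mod 2) with |m| ≤ 13; P(S_13=m) = C(13,(13+m)/2) · (3/8)^((13+m)/2) · (5/8)^((13-m)/2).
Distribution: P(S=-13)=1220703125/549755813888, P(S=-11)=9521484375/549755813888, P(S=-9)=17138671875/274877906944, P(S=-7)=37705078125/274877906944, P(S=-5)=113115234375/549755813888, P(S=-3)=122164453125/549755813888, P(S=-1)=24432890625/137438953472, P(S=1)=14659734375/137438953472, P(S=3)=26387521875/549755813888, P(S=5)=8795840625/549755813888, P(S=7)=1055500875/274877906944, P(S=9)=172718325/274877906944, P(S=11)=34543665/549755813888, P(S=13)=1594323/549755813888
E[|S_13|] = Σ_m |m|·P(S_13=m) = 68338784527/17179869184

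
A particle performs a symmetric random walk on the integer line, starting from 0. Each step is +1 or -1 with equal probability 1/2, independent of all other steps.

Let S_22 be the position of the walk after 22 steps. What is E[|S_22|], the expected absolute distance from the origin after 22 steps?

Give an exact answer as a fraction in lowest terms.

S_22 takes values m ≡ 0 (mod 2) with |m| ≤ 22; P(S_22=m) = C(22,(22+m)/2)/2^22.
Total paths: 2^22 = 4194304
Distribution: P(S=-22)=1/4194304, P(S=-20)=22/4194304, P(S=-18)=231/4194304, P(S=-16)=1540/4194304, P(S=-14)=7315/4194304, P(S=-12)=26334/4194304, P(S=-10)=74613/4194304, P(S=-8)=170544/4194304, P(S=-6)=319770/4194304, P(S=-4)=497420/4194304, P(S=-2)=646646/4194304, P(S=0)=705432/4194304, P(S=2)=646646/4194304, P(S=4)=497420/4194304, P(S=6)=319770/4194304, P(S=8)=170544/4194304, P(S=10)=74613/4194304, P(S=12)=26334/4194304, P(S=14)=7315/4194304, P(S=16)=1540/4194304, P(S=18)=231/4194304, P(S=20)=22/4194304, P(S=22)=1/4194304
E[|S_22|] = Σ_m |m|·P(S_22=m) = 15519504/4194304 = 969969/262144

Answer: 969969/262144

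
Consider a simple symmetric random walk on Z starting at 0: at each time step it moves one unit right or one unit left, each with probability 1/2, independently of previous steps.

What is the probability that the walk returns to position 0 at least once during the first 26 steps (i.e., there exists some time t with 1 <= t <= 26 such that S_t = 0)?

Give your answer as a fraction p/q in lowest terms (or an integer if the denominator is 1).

Count via complement. Let g(t,s) = #length-t paths at position s with S_1..S_t all ≠ 0.
g(t,s) = g(t-1,s-1) + g(t-1,s+1) for s ≠ 0; g(t,0) = 0.
t=0: g(0,0)=1
t=1: g(1,-1)=1 g(1,1)=1
t=2: g(2,-2)=1 g(2,2)=1
t=3: g(3,-3)=1 g(3,-1)=1 g(3,1)=1 g(3,3)=1
t=4: g(4,-4)=1 g(4,-2)=2 g(4,2)=2 g(4,4)=1
t=5: g(5,-5)=1 g(5,-3)=3 g(5,-1)=2 g(5,1)=2 g(5,3)=3 g(5,5)=1
t=6: g(6,-6)=1 g(6,-4)=4 g(6,-2)=5 g(6,2)=5 g(6,4)=4 g(6,6)=1
t=7: g(7,-7)=1 g(7,-5)=5 g(7,-3)=9 g(7,-1)=5 g(7,1)=5 g(7,3)=9 g(7,5)=5 g(7,7)=1
t=8: g(8,-8)=1 g(8,-6)=6 g(8,-4)=14 g(8,-2)=14 g(8,2)=14 g(8,4)=14 g(8,6)=6 g(8,8)=1
t=9: g(9,-9)=1 g(9,-7)=7 g(9,-5)=20 g(9,-3)=28 g(9,-1)=14 g(9,1)=14 g(9,3)=28 g(9,5)=20 g(9,7)=7 g(9,9)=1
t=10: g(10,-10)=1 g(10,-8)=8 g(10,-6)=27 g(10,-4)=48 g(10,-2)=42 g(10,2)=42 g(10,4)=48 g(10,6)=27 g(10,8)=8 g(10,10)=1
t=11: g(11,-11)=1 g(11,-9)=9 g(11,-7)=35 g(11,-5)=75 g(11,-3)=90 g(11,-1)=42 g(11,1)=42 g(11,3)=90 g(11,5)=75 g(11,7)=35 g(11,9)=9 g(11,11)=1
t=12: g(12,-12)=1 g(12,-10)=10 g(12,-8)=44 g(12,-6)=110 g(12,-4)=165 g(12,-2)=132 g(12,2)=132 g(12,4)=165 g(12,6)=110 g(12,8)=44 g(12,10)=10 g(12,12)=1
t=13: g(13,-13)=1 g(13,-11)=11 g(13,-9)=54 g(13,-7)=154 g(13,-5)=275 g(13,-3)=297 g(13,-1)=132 g(13,1)=132 g(13,3)=297 g(13,5)=275 g(13,7)=154 g(13,9)=54 g(13,11)=11 g(13,13)=1
t=14: g(14,-14)=1 g(14,-12)=12 g(14,-10)=65 g(14,-8)=208 g(14,-6)=429 g(14,-4)=572 g(14,-2)=429 g(14,2)=429 g(14,4)=572 g(14,6)=429 g(14,8)=208 g(14,10)=65 g(14,12)=12 g(14,14)=1
t=15: g(15,-15)=1 g(15,-13)=13 g(15,-11)=77 g(15,-9)=273 g(15,-7)=637 g(15,-5)=1001 g(15,-3)=1001 g(15,-1)=429 g(15,1)=429 g(15,3)=1001 g(15,5)=1001 g(15,7)=637 g(15,9)=273 g(15,11)=77 g(15,13)=13 g(15,15)=1
t=16: g(16,-16)=1 g(16,-14)=14 g(16,-12)=90 g(16,-10)=350 g(16,-8)=910 g(16,-6)=1638 g(16,-4)=2002 g(16,-2)=1430 g(16,2)=1430 g(16,4)=2002 g(16,6)=1638 g(16,8)=910 g(16,10)=350 g(16,12)=90 g(16,14)=14 g(16,16)=1
t=17: g(17,-17)=1 g(17,-15)=15 g(17,-13)=104 g(17,-11)=440 g(17,-9)=1260 g(17,-7)=2548 g(17,-5)=3640 g(17,-3)=3432 g(17,-1)=1430 g(17,1)=1430 g(17,3)=3432 g(17,5)=3640 g(17,7)=2548 g(17,9)=1260 g(17,11)=440 g(17,13)=104 g(17,15)=15 g(17,17)=1
t=18: g(18,-18)=1 g(18,-16)=16 g(18,-14)=119 g(18,-12)=544 g(18,-10)=1700 g(18,-8)=3808 g(18,-6)=6188 g(18,-4)=7072 g(18,-2)=4862 g(18,2)=4862 g(18,4)=7072 g(18,6)=6188 g(18,8)=3808 g(18,10)=1700 g(18,12)=544 g(18,14)=119 g(18,16)=16 g(18,18)=1
t=19: g(19,-19)=1 g(19,-17)=17 g(19,-15)=135 g(19,-13)=663 g(19,-11)=2244 g(19,-9)=5508 g(19,-7)=9996 g(19,-5)=13260 g(19,-3)=11934 g(19,-1)=4862 g(19,1)=4862 g(19,3)=11934 g(19,5)=13260 g(19,7)=9996 g(19,9)=5508 g(19,11)=2244 g(19,13)=663 g(19,15)=135 g(19,17)=17 g(19,19)=1
t=20: g(20,-20)=1 g(20,-18)=18 g(20,-16)=152 g(20,-14)=798 g(20,-12)=2907 g(20,-10)=7752 g(20,-8)=15504 g(20,-6)=23256 g(20,-4)=25194 g(20,-2)=16796 g(20,2)=16796 g(20,4)=25194 g(20,6)=23256 g(20,8)=15504 g(20,10)=7752 g(20,12)=2907 g(20,14)=798 g(20,16)=152 g(20,18)=18 g(20,20)=1
t=21: g(21,-21)=1 g(21,-19)=19 g(21,-17)=170 g(21,-15)=950 g(21,-13)=3705 g(21,-11)=10659 g(21,-9)=23256 g(21,-7)=38760 g(21,-5)=48450 g(21,-3)=41990 g(21,-1)=16796 g(21,1)=16796 g(21,3)=41990 g(21,5)=48450 g(21,7)=38760 g(21,9)=23256 g(21,11)=10659 g(21,13)=3705 g(21,15)=950 g(21,17)=170 g(21,19)=19 g(21,21)=1
t=22: g(22,-22)=1 g(22,-20)=20 g(22,-18)=189 g(22,-16)=1120 g(22,-14)=4655 g(22,-12)=14364 g(22,-10)=33915 g(22,-8)=62016 g(22,-6)=87210 g(22,-4)=90440 g(22,-2)=58786 g(22,2)=58786 g(22,4)=90440 g(22,6)=87210 g(22,8)=62016 g(22,10)=33915 g(22,12)=14364 g(22,14)=4655 g(22,16)=1120 g(22,18)=189 g(22,20)=20 g(22,22)=1
t=23: g(23,-23)=1 g(23,-21)=21 g(23,-19)=209 g(23,-17)=1309 g(23,-15)=5775 g(23,-13)=19019 g(23,-11)=48279 g(23,-9)=95931 g(23,-7)=149226 g(23,-5)=177650 g(23,-3)=149226 g(23,-1)=58786 g(23,1)=58786 g(23,3)=149226 g(23,5)=177650 g(23,7)=149226 g(23,9)=95931 g(23,11)=48279 g(23,13)=19019 g(23,15)=5775 g(23,17)=1309 g(23,19)=209 g(23,21)=21 g(23,23)=1
t=24: g(24,-24)=1 g(24,-22)=22 g(24,-20)=230 g(24,-18)=1518 g(24,-16)=7084 g(24,-14)=24794 g(24,-12)=67298 g(24,-10)=144210 g(24,-8)=245157 g(24,-6)=326876 g(24,-4)=326876 g(24,-2)=208012 g(24,2)=208012 g(24,4)=326876 g(24,6)=326876 g(24,8)=245157 g(24,10)=144210 g(24,12)=67298 g(24,14)=24794 g(24,16)=7084 g(24,18)=1518 g(24,20)=230 g(24,22)=22 g(24,24)=1
t=25: g(25,-25)=1 g(25,-23)=23 g(25,-21)=252 g(25,-19)=1748 g(25,-17)=8602 g(25,-15)=31878 g(25,-13)=92092 g(25,-11)=211508 g(25,-9)=389367 g(25,-7)=572033 g(25,-5)=653752 g(25,-3)=534888 g(25,-1)=208012 g(25,1)=208012 g(25,3)=534888 g(25,5)=653752 g(25,7)=572033 g(25,9)=389367 g(25,11)=211508 g(25,13)=92092 g(25,15)=31878 g(25,17)=8602 g(25,19)=1748 g(25,21)=252 g(25,23)=23 g(25,25)=1
t=26: g(26,-26)=1 g(26,-24)=24 g(26,-22)=275 g(26,-20)=2000 g(26,-18)=10350 g(26,-16)=40480 g(26,-14)=123970 g(26,-12)=303600 g(26,-10)=600875 g(26,-8)=961400 g(26,-6)=1225785 g(26,-4)=1188640 g(26,-2)=742900 g(26,2)=742900 g(26,4)=1188640 g(26,6)=1225785 g(26,8)=961400 g(26,10)=600875 g(26,12)=303600 g(26,14)=123970 g(26,16)=40480 g(26,18)=10350 g(26,20)=2000 g(26,22)=275 g(26,24)=24 g(26,26)=1
Paths never hitting 0: Σ_s g(26,s) = 10400600
Paths hitting 0: 2^26 - 10400600 = 56708264
P = 56708264/67108864 = 7088533/8388608

Answer: 7088533/8388608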